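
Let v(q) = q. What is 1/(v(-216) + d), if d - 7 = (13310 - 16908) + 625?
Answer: -1/3182 ≈ -0.00031427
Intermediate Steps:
d = -2966 (d = 7 + ((13310 - 16908) + 625) = 7 + (-3598 + 625) = 7 - 2973 = -2966)
1/(v(-216) + d) = 1/(-216 - 2966) = 1/(-3182) = -1/3182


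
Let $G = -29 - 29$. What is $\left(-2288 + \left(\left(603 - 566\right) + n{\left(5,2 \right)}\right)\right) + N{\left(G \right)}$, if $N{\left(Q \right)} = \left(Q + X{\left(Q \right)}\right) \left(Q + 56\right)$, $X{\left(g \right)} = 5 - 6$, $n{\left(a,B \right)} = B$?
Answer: $-2131$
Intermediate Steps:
$X{\left(g \right)} = -1$ ($X{\left(g \right)} = 5 - 6 = -1$)
$G = -58$
$N{\left(Q \right)} = \left(-1 + Q\right) \left(56 + Q\right)$ ($N{\left(Q \right)} = \left(Q - 1\right) \left(Q + 56\right) = \left(-1 + Q\right) \left(56 + Q\right)$)
$\left(-2288 + \left(\left(603 - 566\right) + n{\left(5,2 \right)}\right)\right) + N{\left(G \right)} = \left(-2288 + \left(\left(603 - 566\right) + 2\right)\right) + \left(-56 + \left(-58\right)^{2} + 55 \left(-58\right)\right) = \left(-2288 + \left(37 + 2\right)\right) - -118 = \left(-2288 + 39\right) + 118 = -2249 + 118 = -2131$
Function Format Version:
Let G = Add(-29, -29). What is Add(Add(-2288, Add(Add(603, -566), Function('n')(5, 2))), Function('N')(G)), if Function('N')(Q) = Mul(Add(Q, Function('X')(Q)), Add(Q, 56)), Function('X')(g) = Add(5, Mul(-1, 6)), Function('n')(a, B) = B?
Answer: -2131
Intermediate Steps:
Function('X')(g) = -1 (Function('X')(g) = Add(5, -6) = -1)
G = -58
Function('N')(Q) = Mul(Add(-1, Q), Add(56, Q)) (Function('N')(Q) = Mul(Add(Q, -1), Add(Q, 56)) = Mul(Add(-1, Q), Add(56, Q)))
Add(Add(-2288, Add(Add(603, -566), Function('n')(5, 2))), Function('N')(G)) = Add(Add(-2288, Add(Add(603, -566), 2)), Add(-56, Pow(-58, 2), Mul(55, -58))) = Add(Add(-2288, Add(37, 2)), Add(-56, 3364, -3190)) = Add(Add(-2288, 39), 118) = Add(-2249, 118) = -2131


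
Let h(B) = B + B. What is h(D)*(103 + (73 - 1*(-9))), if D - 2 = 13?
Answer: 5550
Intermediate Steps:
D = 15 (D = 2 + 13 = 15)
h(B) = 2*B
h(D)*(103 + (73 - 1*(-9))) = (2*15)*(103 + (73 - 1*(-9))) = 30*(103 + (73 + 9)) = 30*(103 + 82) = 30*185 = 5550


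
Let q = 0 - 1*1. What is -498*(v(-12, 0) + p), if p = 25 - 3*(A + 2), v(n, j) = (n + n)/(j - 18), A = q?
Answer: -11620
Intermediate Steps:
q = -1 (q = 0 - 1 = -1)
A = -1
v(n, j) = 2*n/(-18 + j) (v(n, j) = (2*n)/(-18 + j) = 2*n/(-18 + j))
p = 22 (p = 25 - 3*(-1 + 2) = 25 - 3 = 22)
-498*(v(-12, 0) + p) = -498*(2*(-12)/(-18 + 0) + 22) = -498*(2*(-12)/(-18) + 22) = -498*(2*(-12)*(-1/18) + 22) = -498*(4/3 + 22) = -498*70/3 = -11620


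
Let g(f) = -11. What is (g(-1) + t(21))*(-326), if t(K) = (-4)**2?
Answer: -1630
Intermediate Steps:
t(K) = 16
(g(-1) + t(21))*(-326) = (-11 + 16)*(-326) = 5*(-326) = -1630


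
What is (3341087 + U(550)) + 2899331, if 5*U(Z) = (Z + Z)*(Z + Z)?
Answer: 6482418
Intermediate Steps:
U(Z) = 4*Z²/5 (U(Z) = ((Z + Z)*(Z + Z))/5 = ((2*Z)*(2*Z))/5 = (4*Z²)/5 = 4*Z²/5)
(3341087 + U(550)) + 2899331 = (3341087 + (⅘)*550²) + 2899331 = (3341087 + (⅘)*302500) + 2899331 = (3341087 + 242000) + 2899331 = 3583087 + 2899331 = 6482418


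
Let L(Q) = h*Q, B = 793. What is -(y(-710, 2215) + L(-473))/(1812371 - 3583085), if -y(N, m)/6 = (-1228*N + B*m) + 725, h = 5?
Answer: -15776965/1770714 ≈ -8.9099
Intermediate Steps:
y(N, m) = -4350 - 4758*m + 7368*N (y(N, m) = -6*((-1228*N + 793*m) + 725) = -6*(725 - 1228*N + 793*m) = -4350 - 4758*m + 7368*N)
L(Q) = 5*Q
-(y(-710, 2215) + L(-473))/(1812371 - 3583085) = -((-4350 - 4758*2215 + 7368*(-710)) + 5*(-473))/(1812371 - 3583085) = -((-4350 - 10538970 - 5231280) - 2365)/(-1770714) = -(-15774600 - 2365)*(-1)/1770714 = -(-15776965)*(-1)/1770714 = -1*15776965/1770714 = -15776965/1770714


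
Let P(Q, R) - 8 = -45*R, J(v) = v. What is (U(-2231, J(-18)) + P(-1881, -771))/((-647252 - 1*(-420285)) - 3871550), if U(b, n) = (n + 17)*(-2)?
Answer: -34705/4098517 ≈ -0.0084677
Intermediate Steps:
U(b, n) = -34 - 2*n (U(b, n) = (17 + n)*(-2) = -34 - 2*n)
P(Q, R) = 8 - 45*R
(U(-2231, J(-18)) + P(-1881, -771))/((-647252 - 1*(-420285)) - 3871550) = ((-34 - 2*(-18)) + (8 - 45*(-771)))/((-647252 - 1*(-420285)) - 3871550) = ((-34 + 36) + (8 + 34695))/((-647252 + 420285) - 3871550) = (2 + 34703)/(-226967 - 3871550) = 34705/(-4098517) = 34705*(-1/4098517) = -34705/4098517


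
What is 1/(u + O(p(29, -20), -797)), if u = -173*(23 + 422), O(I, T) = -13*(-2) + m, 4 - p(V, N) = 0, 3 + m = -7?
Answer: -1/76969 ≈ -1.2992e-5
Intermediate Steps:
m = -10 (m = -3 - 7 = -10)
p(V, N) = 4 (p(V, N) = 4 - 1*0 = 4 + 0 = 4)
O(I, T) = 16 (O(I, T) = -13*(-2) - 10 = 26 - 10 = 16)
u = -76985 (u = -173*445 = -76985)
1/(u + O(p(29, -20), -797)) = 1/(-76985 + 16) = 1/(-76969) = -1/76969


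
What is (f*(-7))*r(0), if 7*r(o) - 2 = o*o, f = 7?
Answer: -14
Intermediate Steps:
r(o) = 2/7 + o**2/7 (r(o) = 2/7 + (o*o)/7 = 2/7 + o**2/7)
(f*(-7))*r(0) = (7*(-7))*(2/7 + (1/7)*0**2) = -49*(2/7 + (1/7)*0) = -49*(2/7 + 0) = -49*2/7 = -14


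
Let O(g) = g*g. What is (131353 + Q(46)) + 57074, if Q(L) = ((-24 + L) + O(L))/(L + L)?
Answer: 8668711/46 ≈ 1.8845e+5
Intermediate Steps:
O(g) = g²
Q(L) = (-24 + L + L²)/(2*L) (Q(L) = ((-24 + L) + L²)/(L + L) = (-24 + L + L²)/((2*L)) = (-24 + L + L²)*(1/(2*L)) = (-24 + L + L²)/(2*L))
(131353 + Q(46)) + 57074 = (131353 + (½)*(-24 + 46 + 46²)/46) + 57074 = (131353 + (½)*(1/46)*(-24 + 46 + 2116)) + 57074 = (131353 + (½)*(1/46)*2138) + 57074 = (131353 + 1069/46) + 57074 = 6043307/46 + 57074 = 8668711/46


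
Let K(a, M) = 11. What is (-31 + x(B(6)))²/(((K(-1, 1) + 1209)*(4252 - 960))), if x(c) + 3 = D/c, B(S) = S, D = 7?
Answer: 38809/144584640 ≈ 0.00026842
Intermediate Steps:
x(c) = -3 + 7/c
(-31 + x(B(6)))²/(((K(-1, 1) + 1209)*(4252 - 960))) = (-31 + (-3 + 7/6))²/(((11 + 1209)*(4252 - 960))) = (-31 + (-3 + 7*(⅙)))²/((1220*3292)) = (-31 + (-3 + 7/6))²/4016240 = (-31 - 11/6)²*(1/4016240) = (-197/6)²*(1/4016240) = (38809/36)*(1/4016240) = 38809/144584640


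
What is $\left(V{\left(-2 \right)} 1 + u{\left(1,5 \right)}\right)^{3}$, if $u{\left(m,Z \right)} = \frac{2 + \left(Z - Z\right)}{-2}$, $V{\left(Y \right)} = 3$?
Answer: $8$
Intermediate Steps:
$u{\left(m,Z \right)} = -1$ ($u{\left(m,Z \right)} = \left(2 + 0\right) \left(- \frac{1}{2}\right) = 2 \left(- \frac{1}{2}\right) = -1$)
$\left(V{\left(-2 \right)} 1 + u{\left(1,5 \right)}\right)^{3} = \left(3 \cdot 1 - 1\right)^{3} = \left(3 - 1\right)^{3} = 2^{3} = 8$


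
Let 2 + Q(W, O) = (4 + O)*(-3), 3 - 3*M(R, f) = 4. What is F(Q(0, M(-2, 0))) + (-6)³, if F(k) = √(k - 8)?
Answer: -216 + I*√21 ≈ -216.0 + 4.5826*I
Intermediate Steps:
M(R, f) = -⅓ (M(R, f) = 1 - ⅓*4 = 1 - 4/3 = -⅓)
Q(W, O) = -14 - 3*O (Q(W, O) = -2 + (4 + O)*(-3) = -2 + (-12 - 3*O) = -14 - 3*O)
F(k) = √(-8 + k)
F(Q(0, M(-2, 0))) + (-6)³ = √(-8 + (-14 - 3*(-⅓))) + (-6)³ = √(-8 + (-14 + 1)) - 216 = √(-8 - 13) - 216 = √(-21) - 216 = I*√21 - 216 = -216 + I*√21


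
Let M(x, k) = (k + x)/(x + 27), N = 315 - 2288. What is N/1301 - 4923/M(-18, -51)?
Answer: 19169090/29923 ≈ 640.61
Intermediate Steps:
N = -1973
M(x, k) = (k + x)/(27 + x)
N/1301 - 4923/M(-18, -51) = -1973/1301 - 4923*(27 - 18)/(-51 - 18) = -1973*1/1301 - 4923/(-69/9) = -1973/1301 - 4923/((⅑)*(-69)) = -1973/1301 - 4923/(-23/3) = -1973/1301 - 4923*(-3/23) = -1973/1301 + 14769/23 = 19169090/29923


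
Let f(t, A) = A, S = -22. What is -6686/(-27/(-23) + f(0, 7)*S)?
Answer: 153778/3515 ≈ 43.749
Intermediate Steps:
-6686/(-27/(-23) + f(0, 7)*S) = -6686/(-27/(-23) + 7*(-22)) = -6686/(-27*(-1/23) - 154) = -6686/(27/23 - 154) = -6686/(-3515/23) = -6686*(-23/3515) = 153778/3515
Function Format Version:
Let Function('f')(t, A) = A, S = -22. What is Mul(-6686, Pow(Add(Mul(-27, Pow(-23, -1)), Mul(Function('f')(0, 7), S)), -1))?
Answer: Rational(153778, 3515) ≈ 43.749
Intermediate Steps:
Mul(-6686, Pow(Add(Mul(-27, Pow(-23, -1)), Mul(Function('f')(0, 7), S)), -1)) = Mul(-6686, Pow(Add(Mul(-27, Pow(-23, -1)), Mul(7, -22)), -1)) = Mul(-6686, Pow(Add(Mul(-27, Rational(-1, 23)), -154), -1)) = Mul(-6686, Pow(Add(Rational(27, 23), -154), -1)) = Mul(-6686, Pow(Rational(-3515, 23), -1)) = Mul(-6686, Rational(-23, 3515)) = Rational(153778, 3515)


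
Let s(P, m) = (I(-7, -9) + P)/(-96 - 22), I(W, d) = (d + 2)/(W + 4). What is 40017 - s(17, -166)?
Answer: 7083038/177 ≈ 40017.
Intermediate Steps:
I(W, d) = (2 + d)/(4 + W)
s(P, m) = -7/354 - P/118 (s(P, m) = ((2 - 9)/(4 - 7) + P)/(-96 - 22) = (-7/(-3) + P)/(-118) = (-⅓*(-7) + P)*(-1/118) = (7/3 + P)*(-1/118) = -7/354 - P/118)
40017 - s(17, -166) = 40017 - (-7/354 - 1/118*17) = 40017 - (-7/354 - 17/118) = 40017 - 1*(-29/177) = 40017 + 29/177 = 7083038/177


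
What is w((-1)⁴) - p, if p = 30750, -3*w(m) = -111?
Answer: -30713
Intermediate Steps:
w(m) = 37 (w(m) = -⅓*(-111) = 37)
w((-1)⁴) - p = 37 - 1*30750 = 37 - 30750 = -30713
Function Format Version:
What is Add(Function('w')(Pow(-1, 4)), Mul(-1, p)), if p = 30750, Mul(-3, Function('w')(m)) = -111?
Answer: -30713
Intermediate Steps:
Function('w')(m) = 37 (Function('w')(m) = Mul(Rational(-1, 3), -111) = 37)
Add(Function('w')(Pow(-1, 4)), Mul(-1, p)) = Add(37, Mul(-1, 30750)) = Add(37, -30750) = -30713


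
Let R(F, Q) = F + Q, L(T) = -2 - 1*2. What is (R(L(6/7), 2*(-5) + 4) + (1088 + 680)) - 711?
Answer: 1047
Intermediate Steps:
L(T) = -4 (L(T) = -2 - 2 = -4)
(R(L(6/7), 2*(-5) + 4) + (1088 + 680)) - 711 = ((-4 + (2*(-5) + 4)) + (1088 + 680)) - 711 = ((-4 + (-10 + 4)) + 1768) - 711 = ((-4 - 6) + 1768) - 711 = (-10 + 1768) - 711 = 1758 - 711 = 1047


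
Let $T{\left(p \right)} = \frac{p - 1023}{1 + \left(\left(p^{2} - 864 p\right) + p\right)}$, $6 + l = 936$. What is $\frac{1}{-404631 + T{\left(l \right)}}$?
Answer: $- \frac{62311}{25212962334} \approx -2.4714 \cdot 10^{-6}$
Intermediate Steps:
$l = 930$ ($l = -6 + 936 = 930$)
$T{\left(p \right)} = \frac{-1023 + p}{1 + p^{2} - 863 p}$ ($T{\left(p \right)} = \frac{-1023 + p}{1 + \left(p^{2} - 863 p\right)} = \frac{-1023 + p}{1 + p^{2} - 863 p}$)
$\frac{1}{-404631 + T{\left(l \right)}} = \frac{1}{-404631 + \frac{-1023 + 930}{1 + 930^{2} - 802590}} = \frac{1}{-404631 + \frac{1}{1 + 864900 - 802590} \left(-93\right)} = \frac{1}{-404631 + \frac{1}{62311} \left(-93\right)} = \frac{1}{-404631 - \frac{93}{62311}} = \frac{1}{- \frac{25212962334}{62311}} = - \frac{62311}{25212962334}$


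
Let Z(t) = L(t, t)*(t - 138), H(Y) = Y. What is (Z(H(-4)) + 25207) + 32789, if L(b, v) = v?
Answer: 58564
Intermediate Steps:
Z(t) = t*(-138 + t) (Z(t) = t*(t - 138) = t*(-138 + t))
(Z(H(-4)) + 25207) + 32789 = (-4*(-138 - 4) + 25207) + 32789 = (-4*(-142) + 25207) + 32789 = (568 + 25207) + 32789 = 25775 + 32789 = 58564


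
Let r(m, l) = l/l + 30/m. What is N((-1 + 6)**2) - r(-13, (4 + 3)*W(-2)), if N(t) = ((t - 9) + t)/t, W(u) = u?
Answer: 958/325 ≈ 2.9477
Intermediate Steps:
N(t) = (-9 + 2*t)/t (N(t) = ((-9 + t) + t)/t = (-9 + 2*t)/t)
r(m, l) = 1 + 30/m
N((-1 + 6)**2) - r(-13, (4 + 3)*W(-2)) = (2 - 9/(-1 + 6)**2) - (30 - 13)/(-13) = (2 - 9/(5**2)) - (-1)*17/13 = (2 - 9/25) - 1*(-17/13) = (2 - 9*1/25) + 17/13 = (2 - 9/25) + 17/13 = 41/25 + 17/13 = 958/325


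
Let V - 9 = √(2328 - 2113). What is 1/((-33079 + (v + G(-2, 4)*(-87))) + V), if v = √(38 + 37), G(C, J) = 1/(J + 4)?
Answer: 8/(-264647 + 8*√215 + 40*√3) ≈ -3.0250e-5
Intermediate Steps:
G(C, J) = 1/(4 + J)
v = 5*√3 (v = √75 = 5*√3 ≈ 8.6602)
V = 9 + √215 (V = 9 + √(2328 - 2113) = 9 + √215 ≈ 23.663)
1/((-33079 + (v + G(-2, 4)*(-87))) + V) = 1/((-33079 + (5*√3 - 87/(4 + 4))) + (9 + √215)) = 1/((-33079 + (5*√3 - 87/8)) + (9 + √215)) = 1/((-33079 + (-87/8 + 5*√3)) + (9 + √215)) = 1/((-264719/8 + 5*√3) + (9 + √215)) = 1/(-264647/8 + √215 + 5*√3)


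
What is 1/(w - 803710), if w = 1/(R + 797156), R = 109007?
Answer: -906163/728292264729 ≈ -1.2442e-6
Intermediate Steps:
w = 1/906163 (w = 1/(109007 + 797156) = 1/906163 ≈ 1.1036e-6)
1/(w - 803710) = 1/(1/906163 - 803710) = 1/(-728292264729/906163) = -906163/728292264729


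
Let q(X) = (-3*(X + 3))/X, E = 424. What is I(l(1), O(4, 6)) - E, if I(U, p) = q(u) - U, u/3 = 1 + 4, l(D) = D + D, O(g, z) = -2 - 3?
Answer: -2148/5 ≈ -429.60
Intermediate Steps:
O(g, z) = -5
l(D) = 2*D
u = 15 (u = 3*(1 + 4) = 3*5 = 15)
q(X) = (-9 - 3*X)/X (q(X) = (-3*(3 + X))/X = (-9 - 3*X)/X)
I(U, p) = -18/5 - U (I(U, p) = (-3 - 9/15) - U = (-3 - 9*1/15) - U = (-3 - ⅗) - U = -18/5 - U)
I(l(1), O(4, 6)) - E = (-18/5 - 2) - 1*424 = (-18/5 - 1*2) - 424 = (-18/5 - 2) - 424 = -28/5 - 424 = -2148/5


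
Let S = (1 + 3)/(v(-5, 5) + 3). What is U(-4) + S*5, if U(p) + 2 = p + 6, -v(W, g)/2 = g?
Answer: -20/7 ≈ -2.8571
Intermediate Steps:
v(W, g) = -2*g
U(p) = 4 + p (U(p) = -2 + (p + 6) = -2 + (6 + p) = 4 + p)
S = -4/7 (S = (1 + 3)/(-2*5 + 3) = 4/(-10 + 3) = 4/(-7) = 4*(-⅐) = -4/7 ≈ -0.57143)
U(-4) + S*5 = (4 - 4) - 4/7*5 = 0 - 20/7 = -20/7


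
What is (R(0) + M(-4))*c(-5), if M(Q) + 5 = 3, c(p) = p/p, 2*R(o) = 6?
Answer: 1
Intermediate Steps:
R(o) = 3 (R(o) = (½)*6 = 3)
c(p) = 1
M(Q) = -2 (M(Q) = -5 + 3 = -2)
(R(0) + M(-4))*c(-5) = (3 - 2)*1 = 1*1 = 1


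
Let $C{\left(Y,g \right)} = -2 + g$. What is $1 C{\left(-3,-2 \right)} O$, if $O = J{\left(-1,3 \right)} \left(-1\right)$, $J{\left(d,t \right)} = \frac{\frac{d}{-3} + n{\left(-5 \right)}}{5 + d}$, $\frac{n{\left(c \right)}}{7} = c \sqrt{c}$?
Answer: $\frac{1}{3} - 35 i \sqrt{5} \approx 0.33333 - 78.262 i$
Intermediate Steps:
$n{\left(c \right)} = 7 c^{\frac{3}{2}}$ ($n{\left(c \right)} = 7 c \sqrt{c} = 7 c^{\frac{3}{2}}$)
$J{\left(d,t \right)} = \frac{- \frac{d}{3} - 35 i \sqrt{5}}{5 + d}$ ($J{\left(d,t \right)} = \frac{\frac{d}{-3} + 7 \left(-5\right)^{\frac{3}{2}}}{5 + d} = \frac{d \left(- \frac{1}{3}\right) + 7 \left(- 5 i \sqrt{5}\right)}{5 + d} = \frac{- \frac{d}{3} - 35 i \sqrt{5}}{5 + d}$)
$O = - \frac{1}{12} + \frac{35 i \sqrt{5}}{4}$ ($O = \frac{\left(-1\right) \left(-1\right) - 105 i \sqrt{5}}{3 \left(5 - 1\right)} \left(-1\right) = \frac{1 - 105 i \sqrt{5}}{3 \cdot 4} \left(-1\right) = \frac{1}{3} \cdot \frac{1}{4} \left(1 - 105 i \sqrt{5}\right) \left(-1\right) = \left(\frac{1}{12} - \frac{35 i \sqrt{5}}{4}\right) \left(-1\right) = - \frac{1}{12} + \frac{35 i \sqrt{5}}{4} \approx -0.083333 + 19.566 i$)
$1 C{\left(-3,-2 \right)} O = 1 \left(-2 - 2\right) \left(- \frac{1}{12} + \frac{35 i \sqrt{5}}{4}\right) = 1 \left(-4\right) \left(- \frac{1}{12} + \frac{35 i \sqrt{5}}{4}\right) = - 4 \left(- \frac{1}{12} + \frac{35 i \sqrt{5}}{4}\right) = \frac{1}{3} - 35 i \sqrt{5}$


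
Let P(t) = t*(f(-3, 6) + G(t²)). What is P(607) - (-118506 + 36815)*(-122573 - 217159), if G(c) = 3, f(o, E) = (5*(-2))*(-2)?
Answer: -27753032851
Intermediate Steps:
f(o, E) = 20 (f(o, E) = -10*(-2) = 20)
P(t) = 23*t (P(t) = t*(20 + 3) = t*23 = 23*t)
P(607) - (-118506 + 36815)*(-122573 - 217159) = 23*607 - (-118506 + 36815)*(-122573 - 217159) = 13961 - (-81691)*(-339732) = 13961 - 1*27753046812 = 13961 - 27753046812 = -27753032851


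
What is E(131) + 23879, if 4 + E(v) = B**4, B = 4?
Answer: 24131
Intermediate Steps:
E(v) = 252 (E(v) = -4 + 4**4 = -4 + 256 = 252)
E(131) + 23879 = 252 + 23879 = 24131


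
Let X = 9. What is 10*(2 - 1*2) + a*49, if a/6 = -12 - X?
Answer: -6174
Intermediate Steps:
a = -126 (a = 6*(-12 - 1*9) = 6*(-12 - 9) = 6*(-21) = -126)
10*(2 - 1*2) + a*49 = 10*(2 - 1*2) - 126*49 = 10*(2 - 2) - 6174 = 10*0 - 6174 = 0 - 6174 = -6174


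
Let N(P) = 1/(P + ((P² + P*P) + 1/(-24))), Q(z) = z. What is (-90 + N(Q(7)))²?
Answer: 51386542596/6345361 ≈ 8098.3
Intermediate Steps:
N(P) = 1/(-1/24 + P + 2*P²) (N(P) = 1/(P + ((P² + P²) - 1/24)) = 1/(P + (2*P² - 1/24)) = 1/(P + (-1/24 + 2*P²)) = 1/(-1/24 + P + 2*P²))
(-90 + N(Q(7)))² = (-90 + 24/(-1 + 24*7 + 48*7²))² = (-90 + 24/(-1 + 168 + 48*49))² = (-90 + 24/(-1 + 168 + 2352))² = (-90 + 24/2519)² = (-226686/2519)² = 51386542596/6345361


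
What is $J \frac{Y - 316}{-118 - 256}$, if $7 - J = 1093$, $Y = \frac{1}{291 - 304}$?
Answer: $- \frac{2231187}{2431} \approx -917.81$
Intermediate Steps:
$Y = - \frac{1}{13}$ ($Y = \frac{1}{-13} = - \frac{1}{13} \approx -0.076923$)
$J = -1086$ ($J = 7 - 1093 = -1086$)
$J \frac{Y - 316}{-118 - 256} = - 1086 \frac{- \frac{1}{13} - 316}{-118 - 256} = - 1086 \left(- \frac{4109}{13 \left(-374\right)}\right) = - 1086 \left(\left(- \frac{4109}{13}\right) \left(- \frac{1}{374}\right)\right) = \left(-1086\right) \frac{4109}{4862} = - \frac{2231187}{2431}$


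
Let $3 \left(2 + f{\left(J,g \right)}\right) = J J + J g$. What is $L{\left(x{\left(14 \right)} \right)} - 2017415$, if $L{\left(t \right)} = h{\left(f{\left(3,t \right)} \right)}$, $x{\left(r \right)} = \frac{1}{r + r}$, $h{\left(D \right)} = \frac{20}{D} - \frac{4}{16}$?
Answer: $- \frac{234017929}{116} \approx -2.0174 \cdot 10^{6}$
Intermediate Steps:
$f{\left(J,g \right)} = -2 + \frac{J^{2}}{3} + \frac{J g}{3}$ ($f{\left(J,g \right)} = -2 + \frac{J J + J g}{3} = -2 + \frac{J^{2} + J g}{3} = -2 + \left(\frac{J^{2}}{3} + \frac{J g}{3}\right) = -2 + \frac{J^{2}}{3} + \frac{J g}{3}$)
$h{\left(D \right)} = - \frac{1}{4} + \frac{20}{D}$ ($h{\left(D \right)} = \frac{20}{D} - \frac{1}{4} = - \frac{1}{4} + \frac{20}{D}$)
$x{\left(r \right)} = \frac{1}{2 r}$
$L{\left(t \right)} = \frac{79 - t}{4 \left(1 + t\right)}$ ($L{\left(t \right)} = \frac{80 - \left(-2 + \frac{3^{2}}{3} + \frac{1}{3} \cdot 3 t\right)}{4 \left(-2 + \frac{3^{2}}{3} + \frac{1}{3} \cdot 3 t\right)} = \frac{80 - \left(-2 + \frac{1}{3} \cdot 9 + t\right)}{4 \left(-2 + \frac{1}{3} \cdot 9 + t\right)} = \frac{80 - \left(-2 + 3 + t\right)}{4 \left(-2 + 3 + t\right)} = \frac{80 - \left(1 + t\right)}{4 \left(1 + t\right)} = \frac{79 - t}{4 \left(1 + t\right)}$)
$L{\left(x{\left(14 \right)} \right)} - 2017415 = \frac{79 - \frac{1}{2 \cdot 14}}{4 \left(1 + \frac{1}{2 \cdot 14}\right)} - 2017415 = \frac{79 - \frac{1}{2} \cdot \frac{1}{14}}{4 \left(1 + \frac{1}{2} \cdot \frac{1}{14}\right)} - 2017415 = \frac{79 - \frac{1}{28}}{4 \left(1 + \frac{1}{28}\right)} - 2017415 = \frac{79 - \frac{1}{28}}{4 \cdot \frac{29}{28}} - 2017415 = \frac{1}{4} \cdot \frac{28}{29} \cdot \frac{2211}{28} - 2017415 = \frac{2211}{116} - 2017415 = - \frac{234017929}{116}$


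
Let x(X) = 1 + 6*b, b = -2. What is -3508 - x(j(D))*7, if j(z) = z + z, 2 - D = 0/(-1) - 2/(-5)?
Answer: -3431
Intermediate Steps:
D = 8/5 (D = 2 - (0/(-1) - 2/(-5)) = 2 - (0*(-1) - 2*(-1/5)) = 2 - (0 + 2/5) = 2 - 1*2/5 = 2 - 2/5 = 8/5 ≈ 1.6000)
j(z) = 2*z
x(X) = -11 (x(X) = 1 + 6*(-2) = 1 - 12 = -11)
-3508 - x(j(D))*7 = -3508 - (-11)*7 = -3508 - 1*(-77) = -3508 + 77 = -3431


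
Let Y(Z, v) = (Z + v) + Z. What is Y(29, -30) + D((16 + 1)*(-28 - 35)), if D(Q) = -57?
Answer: -29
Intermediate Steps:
Y(Z, v) = v + 2*Z
Y(29, -30) + D((16 + 1)*(-28 - 35)) = (-30 + 2*29) - 57 = (-30 + 58) - 57 = 28 - 57 = -29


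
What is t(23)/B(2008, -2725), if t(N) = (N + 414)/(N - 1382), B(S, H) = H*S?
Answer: 437/7436176200 ≈ 5.8767e-8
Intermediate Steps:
t(N) = (414 + N)/(-1382 + N)
t(23)/B(2008, -2725) = ((414 + 23)/(-1382 + 23))/((-2725*2008)) = (437/(-1359))/(-5471800) = -1/1359*437*(-1/5471800) = -437/1359*(-1/5471800) = 437/7436176200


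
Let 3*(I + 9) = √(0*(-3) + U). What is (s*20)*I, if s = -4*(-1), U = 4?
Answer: -2000/3 ≈ -666.67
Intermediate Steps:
s = 4
I = -25/3 (I = -9 + √(0*(-3) + 4)/3 = -9 + √(0 + 4)/3 = -9 + √4/3 = -9 + (⅓)*2 = -9 + ⅔ = -25/3 ≈ -8.3333)
(s*20)*I = (4*20)*(-25/3) = 80*(-25/3) = -2000/3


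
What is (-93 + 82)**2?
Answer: 121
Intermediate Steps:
(-93 + 82)**2 = (-11)**2 = 121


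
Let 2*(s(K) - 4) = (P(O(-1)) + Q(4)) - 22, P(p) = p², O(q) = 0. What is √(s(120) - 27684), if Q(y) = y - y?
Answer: I*√27691 ≈ 166.41*I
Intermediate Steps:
Q(y) = 0
s(K) = -7 (s(K) = 4 + ((0² + 0) - 22)/2 = 4 + ((0 + 0) - 22)/2 = 4 + (0 - 22)/2 = 4 + (½)*(-22) = 4 - 11 = -7)
√(s(120) - 27684) = √(-7 - 27684) = √(-27691) = I*√27691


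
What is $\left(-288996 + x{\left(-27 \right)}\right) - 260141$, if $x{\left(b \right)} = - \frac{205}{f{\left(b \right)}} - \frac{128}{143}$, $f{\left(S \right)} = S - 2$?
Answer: $- \frac{2277245536}{4147} \approx -5.4913 \cdot 10^{5}$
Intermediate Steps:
$f{\left(S \right)} = -2 + S$ ($f{\left(S \right)} = S - 2 = -2 + S$)
$x{\left(b \right)} = - \frac{128}{143} - \frac{205}{-2 + b}$ ($x{\left(b \right)} = - \frac{205}{-2 + b} - \frac{128}{143} = - \frac{128}{143} - \frac{205}{-2 + b}$)
$\left(-288996 + x{\left(-27 \right)}\right) - 260141 = \left(-288996 + \frac{-29059 - -3456}{143 \left(-2 - 27\right)}\right) - 260141 = \left(-288996 + \frac{-29059 + 3456}{143 \left(-29\right)}\right) - 260141 = \left(-288996 + \frac{1}{143} \left(- \frac{1}{29}\right) \left(-25603\right)\right) - 260141 = \left(-288996 + \frac{25603}{4147}\right) - 260141 = - \frac{1198440809}{4147} - 260141 = - \frac{2277245536}{4147}$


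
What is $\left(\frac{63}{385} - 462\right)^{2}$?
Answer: $\frac{645210801}{3025} \approx 2.1329 \cdot 10^{5}$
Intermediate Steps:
$\left(\frac{63}{385} - 462\right)^{2} = \left(63 \cdot \frac{1}{385} - 462\right)^{2} = \left(\frac{9}{55} - 462\right)^{2} = \left(- \frac{25401}{55}\right)^{2} = \frac{645210801}{3025}$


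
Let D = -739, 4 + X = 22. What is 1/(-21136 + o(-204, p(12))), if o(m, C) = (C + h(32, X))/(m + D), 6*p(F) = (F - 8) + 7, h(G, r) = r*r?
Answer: -246/5199541 ≈ -4.7312e-5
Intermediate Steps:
X = 18 (X = -4 + 22 = 18)
h(G, r) = r²
p(F) = -⅙ + F/6 (p(F) = ((F - 8) + 7)/6 = ((-8 + F) + 7)/6 = (-1 + F)/6 = -⅙ + F/6)
o(m, C) = (324 + C)/(-739 + m) (o(m, C) = (C + 18²)/(m - 739) = (C + 324)/(-739 + m) = (324 + C)/(-739 + m))
1/(-21136 + o(-204, p(12))) = 1/(-21136 + (324 + (-⅙ + (⅙)*12))/(-739 - 204)) = 1/(-21136 + (324 + (-⅙ + 2))/(-943)) = 1/(-21136 - (324 + 11/6)/943) = 1/(-21136 - 1/943*1955/6) = 1/(-21136 - 85/246) = 1/(-5199541/246) = -246/5199541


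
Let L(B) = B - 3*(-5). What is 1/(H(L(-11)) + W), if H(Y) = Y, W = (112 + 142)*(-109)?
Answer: -1/27682 ≈ -3.6125e-5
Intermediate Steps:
L(B) = 15 + B (L(B) = B + 15 = 15 + B)
W = -27686 (W = 254*(-109) = -27686)
1/(H(L(-11)) + W) = 1/((15 - 11) - 27686) = 1/(4 - 27686) = 1/(-27682) = -1/27682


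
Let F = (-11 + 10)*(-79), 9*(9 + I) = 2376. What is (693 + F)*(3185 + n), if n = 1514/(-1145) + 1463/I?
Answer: 143781825536/58395 ≈ 2.4622e+6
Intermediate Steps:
I = 255 (I = -9 + (⅑)*2376 = -9 + 264 = 255)
F = 79 (F = -1*(-79) = 79)
n = 257813/58395 (n = 1514/(-1145) + 1463/255 = 1514*(-1/1145) + 1463*(1/255) = -1514/1145 + 1463/255 = 257813/58395 ≈ 4.4150)
(693 + F)*(3185 + n) = (693 + 79)*(3185 + 257813/58395) = 772*(186245888/58395) = 143781825536/58395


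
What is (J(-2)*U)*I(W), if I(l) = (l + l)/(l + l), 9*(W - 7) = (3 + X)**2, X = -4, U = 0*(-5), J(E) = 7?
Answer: 0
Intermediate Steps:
U = 0
W = 64/9 (W = 7 + (3 - 4)**2/9 = 7 + (1/9)*(-1)**2 = 7 + (1/9)*1 = 7 + 1/9 = 64/9 ≈ 7.1111)
I(l) = 1 (I(l) = (2*l)/((2*l)) = (2*l)*(1/(2*l)) = 1)
(J(-2)*U)*I(W) = (7*0)*1 = 0*1 = 0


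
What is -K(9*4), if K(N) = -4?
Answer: 4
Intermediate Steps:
-K(9*4) = -1*(-4) = 4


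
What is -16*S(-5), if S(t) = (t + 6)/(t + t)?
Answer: 8/5 ≈ 1.6000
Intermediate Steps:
S(t) = (6 + t)/(2*t) (S(t) = (6 + t)/((2*t)) = (6 + t)*(1/(2*t)) = (6 + t)/(2*t))
-16*S(-5) = -8*(6 - 5)/(-5) = -8*(-1)/5 = -16*(-1/10) = 8/5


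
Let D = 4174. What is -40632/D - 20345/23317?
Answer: -516168187/48662579 ≈ -10.607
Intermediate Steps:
-40632/D - 20345/23317 = -40632/4174 - 20345/23317 = -40632*1/4174 - 20345*1/23317 = -20316/2087 - 20345/23317 = -516168187/48662579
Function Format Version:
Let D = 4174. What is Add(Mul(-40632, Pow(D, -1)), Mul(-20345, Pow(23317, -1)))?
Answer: Rational(-516168187, 48662579) ≈ -10.607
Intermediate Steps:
Add(Mul(-40632, Pow(D, -1)), Mul(-20345, Pow(23317, -1))) = Add(Mul(-40632, Pow(4174, -1)), Mul(-20345, Pow(23317, -1))) = Add(Mul(-40632, Rational(1, 4174)), Mul(-20345, Rational(1, 23317))) = Add(Rational(-20316, 2087), Rational(-20345, 23317)) = Rational(-516168187, 48662579)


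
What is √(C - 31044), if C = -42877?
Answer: I*√73921 ≈ 271.88*I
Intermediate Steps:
√(C - 31044) = √(-42877 - 31044) = √(-73921) = I*√73921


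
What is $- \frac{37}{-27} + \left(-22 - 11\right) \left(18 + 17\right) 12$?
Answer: $- \frac{374183}{27} \approx -13859.0$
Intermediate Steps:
$- \frac{37}{-27} + \left(-22 - 11\right) \left(18 + 17\right) 12 = \left(-37\right) \left(- \frac{1}{27}\right) + \left(-33\right) 35 \cdot 12 = \frac{37}{27} - 13860 = - \frac{374183}{27}$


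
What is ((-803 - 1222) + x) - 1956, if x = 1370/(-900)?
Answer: -358427/90 ≈ -3982.5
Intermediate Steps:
x = -137/90 (x = 1370*(-1/900) = -137/90 ≈ -1.5222)
((-803 - 1222) + x) - 1956 = ((-803 - 1222) - 137/90) - 1956 = (-2025 - 137/90) - 1956 = -182387/90 - 1956 = -358427/90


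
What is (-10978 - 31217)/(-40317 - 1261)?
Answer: 42195/41578 ≈ 1.0148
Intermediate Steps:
(-10978 - 31217)/(-40317 - 1261) = -42195/(-41578) = -42195*(-1/41578) = 42195/41578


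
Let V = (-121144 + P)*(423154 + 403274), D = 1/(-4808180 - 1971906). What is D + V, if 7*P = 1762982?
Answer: 5126830730643586985/47460602 ≈ 1.0802e+11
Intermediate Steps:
P = 1762982/7 (P = (⅐)*1762982 = 1762982/7 ≈ 2.5185e+5)
D = -1/6780086 (D = 1/(-6780086) = -1/6780086 ≈ -1.4749e-7)
V = 756160132872/7 (V = (-121144 + 1762982/7)*(423154 + 403274) = (914974/7)*826428 = 756160132872/7 ≈ 1.0802e+11)
D + V = -1/6780086 + 756160132872/7 = 5126830730643586985/47460602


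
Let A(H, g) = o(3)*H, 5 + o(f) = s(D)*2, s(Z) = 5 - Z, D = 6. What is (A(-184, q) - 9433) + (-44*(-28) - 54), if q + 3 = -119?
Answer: -6967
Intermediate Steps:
q = -122 (q = -3 - 119 = -122)
o(f) = -7 (o(f) = -5 + (5 - 1*6)*2 = -5 + (5 - 6)*2 = -5 - 1*2 = -5 - 2 = -7)
A(H, g) = -7*H
(A(-184, q) - 9433) + (-44*(-28) - 54) = (-7*(-184) - 9433) + (-44*(-28) - 54) = (1288 - 9433) + (1232 - 54) = -8145 + 1178 = -6967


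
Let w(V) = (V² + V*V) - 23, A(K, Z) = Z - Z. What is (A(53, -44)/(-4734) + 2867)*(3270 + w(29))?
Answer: 14131443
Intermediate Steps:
A(K, Z) = 0
w(V) = -23 + 2*V² (w(V) = (V² + V²) - 23 = 2*V² - 23 = -23 + 2*V²)
(A(53, -44)/(-4734) + 2867)*(3270 + w(29)) = (0/(-4734) + 2867)*(3270 + (-23 + 2*29²)) = (0*(-1/4734) + 2867)*(3270 + (-23 + 2*841)) = (0 + 2867)*(3270 + (-23 + 1682)) = 2867*(3270 + 1659) = 2867*4929 = 14131443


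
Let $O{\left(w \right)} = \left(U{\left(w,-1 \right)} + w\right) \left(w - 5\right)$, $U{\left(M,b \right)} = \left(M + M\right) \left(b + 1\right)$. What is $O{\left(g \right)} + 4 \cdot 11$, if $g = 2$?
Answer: $38$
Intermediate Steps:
$U{\left(M,b \right)} = 2 M \left(1 + b\right)$
$O{\left(w \right)} = w \left(-5 + w\right)$ ($O{\left(w \right)} = \left(2 w \left(1 - 1\right) + w\right) \left(w - 5\right) = \left(2 w 0 + w\right) \left(-5 + w\right) = \left(0 + w\right) \left(-5 + w\right) = w \left(-5 + w\right)$)
$O{\left(g \right)} + 4 \cdot 11 = 2 \left(-5 + 2\right) + 4 \cdot 11 = 2 \left(-3\right) + 44 = -6 + 44 = 38$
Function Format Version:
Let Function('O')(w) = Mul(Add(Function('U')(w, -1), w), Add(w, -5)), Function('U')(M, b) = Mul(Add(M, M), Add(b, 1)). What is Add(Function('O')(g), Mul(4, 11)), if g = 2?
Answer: 38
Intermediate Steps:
Function('U')(M, b) = Mul(2, M, Add(1, b)) (Function('U')(M, b) = Mul(Mul(2, M), Add(1, b)) = Mul(2, M, Add(1, b)))
Function('O')(w) = Mul(w, Add(-5, w)) (Function('O')(w) = Mul(Add(Mul(2, w, Add(1, -1)), w), Add(w, -5)) = Mul(Add(Mul(2, w, 0), w), Add(-5, w)) = Mul(Add(0, w), Add(-5, w)) = Mul(w, Add(-5, w)))
Add(Function('O')(g), Mul(4, 11)) = Add(Mul(2, Add(-5, 2)), Mul(4, 11)) = Add(Mul(2, -3), 44) = Add(-6, 44) = 38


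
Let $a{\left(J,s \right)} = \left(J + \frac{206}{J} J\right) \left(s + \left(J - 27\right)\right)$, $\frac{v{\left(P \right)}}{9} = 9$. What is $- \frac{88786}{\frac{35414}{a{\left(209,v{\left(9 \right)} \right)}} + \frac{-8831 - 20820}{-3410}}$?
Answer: $- \frac{6608953715540}{671404027} \approx -9843.5$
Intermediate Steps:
$v{\left(P \right)} = 81$ ($v{\left(P \right)} = 9 \cdot 9 = 81$)
$a{\left(J,s \right)} = \left(206 + J\right) \left(-27 + J + s\right)$ ($a{\left(J,s \right)} = \left(J + 206\right) \left(s + \left(-27 + J\right)\right) = \left(206 + J\right) \left(-27 + J + s\right)$)
$- \frac{88786}{\frac{35414}{a{\left(209,v{\left(9 \right)} \right)}} + \frac{-8831 - 20820}{-3410}} = - \frac{88786}{\frac{35414}{-5562 + 209^{2} + 179 \cdot 209 + 206 \cdot 81 + 209 \cdot 81} + \frac{-8831 - 20820}{-3410}} = - \frac{88786}{\frac{35414}{-5562 + 43681 + 37411 + 16686 + 16929} + \left(-8831 - 20820\right) \left(- \frac{1}{3410}\right)} = - \frac{88786}{\frac{35414}{109145} - - \frac{29651}{3410}} = - \frac{88786}{35414 \cdot \frac{1}{109145} + \frac{29651}{3410}} = - \frac{88786}{\frac{35414}{109145} + \frac{29651}{3410}} = - \frac{88786}{\frac{671404027}{74436890}} = \left(-88786\right) \frac{74436890}{671404027} = - \frac{6608953715540}{671404027}$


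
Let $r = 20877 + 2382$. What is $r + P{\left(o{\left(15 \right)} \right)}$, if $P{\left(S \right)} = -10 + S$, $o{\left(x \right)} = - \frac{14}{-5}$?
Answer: $\frac{116259}{5} \approx 23252.0$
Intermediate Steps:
$o{\left(x \right)} = \frac{14}{5}$ ($o{\left(x \right)} = \left(-14\right) \left(- \frac{1}{5}\right) = \frac{14}{5}$)
$r = 23259$
$r + P{\left(o{\left(15 \right)} \right)} = 23259 + \left(-10 + \frac{14}{5}\right) = 23259 - \frac{36}{5} = \frac{116259}{5}$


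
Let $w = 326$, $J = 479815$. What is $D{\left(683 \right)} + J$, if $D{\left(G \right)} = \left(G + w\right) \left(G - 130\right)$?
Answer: $1037792$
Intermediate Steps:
$D{\left(G \right)} = \left(-130 + G\right) \left(326 + G\right)$ ($D{\left(G \right)} = \left(G + 326\right) \left(G - 130\right) = \left(326 + G\right) \left(-130 + G\right) = \left(-130 + G\right) \left(326 + G\right)$)
$D{\left(683 \right)} + J = \left(-42380 + 683^{2} + 196 \cdot 683\right) + 479815 = \left(-42380 + 466489 + 133868\right) + 479815 = 557977 + 479815 = 1037792$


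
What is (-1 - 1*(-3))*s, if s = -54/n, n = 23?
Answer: -108/23 ≈ -4.6956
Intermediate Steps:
s = -54/23 ≈ -2.3478
(-1 - 1*(-3))*s = (-1 - 1*(-3))*(-54/23) = (-1 + 3)*(-54/23) = 2*(-54/23) = -108/23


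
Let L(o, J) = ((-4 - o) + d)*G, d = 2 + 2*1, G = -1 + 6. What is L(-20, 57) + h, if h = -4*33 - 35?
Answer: -67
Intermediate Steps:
G = 5
d = 4 (d = 2 + 2 = 4)
L(o, J) = -5*o (L(o, J) = ((-4 - o) + 4)*5 = -o*5 = -5*o)
h = -167 (h = -132 - 35 = -167)
L(-20, 57) + h = -5*(-20) - 167 = 100 - 167 = -67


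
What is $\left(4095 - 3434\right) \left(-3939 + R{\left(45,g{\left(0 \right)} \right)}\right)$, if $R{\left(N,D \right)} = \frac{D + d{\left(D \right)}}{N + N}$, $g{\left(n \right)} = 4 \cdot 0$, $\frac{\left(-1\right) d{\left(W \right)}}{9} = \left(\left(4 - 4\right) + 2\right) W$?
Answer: $-2603679$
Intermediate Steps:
$d{\left(W \right)} = - 18 W$ ($d{\left(W \right)} = - 9 \left(\left(4 - 4\right) + 2\right) W = - 9 \left(0 + 2\right) W = - 9 \cdot 2 W = - 18 W$)
$g{\left(n \right)} = 0$
$R{\left(N,D \right)} = - \frac{17 D}{2 N}$ ($R{\left(N,D \right)} = \frac{D - 18 D}{N + N} = \frac{\left(-17\right) D}{2 N} = - 17 D \frac{1}{2 N} = - \frac{17 D}{2 N}$)
$\left(4095 - 3434\right) \left(-3939 + R{\left(45,g{\left(0 \right)} \right)}\right) = \left(4095 - 3434\right) \left(-3939 - \frac{0}{45}\right) = 661 \left(-3939 - 0 \cdot \frac{1}{45}\right) = 661 \left(-3939 + 0\right) = 661 \left(-3939\right) = -2603679$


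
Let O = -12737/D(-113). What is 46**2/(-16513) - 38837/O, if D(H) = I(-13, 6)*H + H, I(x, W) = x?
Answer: 869596705144/210326081 ≈ 4134.5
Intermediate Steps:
D(H) = -12*H (D(H) = -13*H + H = -12*H)
O = -12737/1356 (O = -12737/((-12*(-113))) = -12737/1356 ≈ -9.3931)
46**2/(-16513) - 38837/O = 46**2/(-16513) - 38837/(-12737/1356) = 2116*(-1/16513) - 38837*(-1356/12737) = -2116/16513 + 52662972/12737 = 869596705144/210326081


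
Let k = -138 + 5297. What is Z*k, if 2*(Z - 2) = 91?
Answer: 490105/2 ≈ 2.4505e+5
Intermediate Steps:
Z = 95/2 (Z = 2 + (½)*91 = 2 + 91/2 = 95/2 ≈ 47.500)
k = 5159
Z*k = (95/2)*5159 = 490105/2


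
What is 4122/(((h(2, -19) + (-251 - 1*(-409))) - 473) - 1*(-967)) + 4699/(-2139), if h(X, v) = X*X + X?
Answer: 2862508/703731 ≈ 4.0676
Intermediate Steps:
h(X, v) = X + X² (h(X, v) = X² + X = X + X²)
4122/(((h(2, -19) + (-251 - 1*(-409))) - 473) - 1*(-967)) + 4699/(-2139) = 4122/(((2*(1 + 2) + (-251 - 1*(-409))) - 473) - 1*(-967)) + 4699/(-2139) = 4122/(((2*3 + (-251 + 409)) - 473) + 967) + 4699*(-1/2139) = 4122/(((6 + 158) - 473) + 967) - 4699/2139 = 4122/((164 - 473) + 967) - 4699/2139 = 4122/(-309 + 967) - 4699/2139 = 4122/658 - 4699/2139 = 4122*(1/658) - 4699/2139 = 2061/329 - 4699/2139 = 2862508/703731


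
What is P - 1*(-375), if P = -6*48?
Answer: 87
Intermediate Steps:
P = -288
P - 1*(-375) = -288 - 1*(-375) = -288 + 375 = 87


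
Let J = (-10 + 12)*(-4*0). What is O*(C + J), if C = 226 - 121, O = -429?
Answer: -45045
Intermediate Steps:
C = 105
J = 0 (J = 2*0 = 0)
O*(C + J) = -429*(105 + 0) = -429*105 = -45045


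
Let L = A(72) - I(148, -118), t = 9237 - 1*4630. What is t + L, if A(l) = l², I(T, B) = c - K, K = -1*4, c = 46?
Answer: 9741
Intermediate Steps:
K = -4
I(T, B) = 50 (I(T, B) = 46 - 1*(-4) = 46 + 4 = 50)
t = 4607 (t = 9237 - 4630 = 4607)
L = 5134 (L = 72² - 1*50 = 5184 - 50 = 5134)
t + L = 4607 + 5134 = 9741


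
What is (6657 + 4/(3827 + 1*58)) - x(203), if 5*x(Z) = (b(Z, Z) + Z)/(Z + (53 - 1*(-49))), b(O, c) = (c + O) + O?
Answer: 7887416021/1184925 ≈ 6656.5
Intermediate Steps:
b(O, c) = c + 2*O (b(O, c) = (O + c) + O = c + 2*O)
x(Z) = 4*Z/(5*(102 + Z)) (x(Z) = (((Z + 2*Z) + Z)/(Z + (53 - 1*(-49))))/5 = ((3*Z + Z)/(Z + (53 + 49)))/5 = ((4*Z)/(Z + 102))/5 = ((4*Z)/(102 + Z))/5 = (4*Z/(102 + Z))/5 = 4*Z/(5*(102 + Z)))
(6657 + 4/(3827 + 1*58)) - x(203) = (6657 + 4/(3827 + 1*58)) - 4*203/(5*(102 + 203)) = (6657 + 4/(3827 + 58)) - 4*203/(5*305) = (6657 + 4/3885) - 4*203/(5*305) = (6657 + 4*(1/3885)) - 1*812/1525 = (6657 + 4/3885) - 812/1525 = 25862449/3885 - 812/1525 = 7887416021/1184925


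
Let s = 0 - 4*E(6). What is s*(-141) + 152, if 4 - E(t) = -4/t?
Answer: 2784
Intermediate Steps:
E(t) = 4 + 4/t (E(t) = 4 - (-4)/t = 4 + 4/t)
s = -56/3 (s = 0 - 4*(4 + 4/6) = 0 - 4*(4 + 4*(⅙)) = 0 - 4*(4 + ⅔) = 0 - 4*14/3 = 0 - 56/3 = -56/3 ≈ -18.667)
s*(-141) + 152 = -56/3*(-141) + 152 = 2632 + 152 = 2784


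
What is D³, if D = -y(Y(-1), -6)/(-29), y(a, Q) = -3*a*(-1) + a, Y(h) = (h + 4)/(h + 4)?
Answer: 64/24389 ≈ 0.0026241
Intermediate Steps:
Y(h) = 1 (Y(h) = (4 + h)/(4 + h) = 1)
y(a, Q) = 4*a (y(a, Q) = 3*a + a = 4*a)
D = 4/29 (D = -4*1/(-29) = -4*(-1)/29 = -1*(-4/29) = 4/29 ≈ 0.13793)
D³ = (4/29)³ = 64/24389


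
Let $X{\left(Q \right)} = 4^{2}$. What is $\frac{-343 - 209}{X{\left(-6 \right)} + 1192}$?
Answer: $- \frac{69}{151} \approx -0.45695$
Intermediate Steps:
$X{\left(Q \right)} = 16$
$\frac{-343 - 209}{X{\left(-6 \right)} + 1192} = \frac{-343 - 209}{16 + 1192} = - \frac{552}{1208} = \left(-552\right) \frac{1}{1208} = - \frac{69}{151}$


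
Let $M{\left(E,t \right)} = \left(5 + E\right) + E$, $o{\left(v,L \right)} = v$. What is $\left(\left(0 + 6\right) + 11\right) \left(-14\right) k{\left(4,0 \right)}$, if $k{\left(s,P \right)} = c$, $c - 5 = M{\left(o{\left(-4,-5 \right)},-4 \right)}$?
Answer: $-476$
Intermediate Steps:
$M{\left(E,t \right)} = 5 + 2 E$
$c = 2$ ($c = 5 + \left(5 + 2 \left(-4\right)\right) = 5 + \left(5 - 8\right) = 5 - 3 = 2$)
$k{\left(s,P \right)} = 2$
$\left(\left(0 + 6\right) + 11\right) \left(-14\right) k{\left(4,0 \right)} = \left(\left(0 + 6\right) + 11\right) \left(-14\right) 2 = \left(6 + 11\right) \left(-14\right) 2 = 17 \left(-14\right) 2 = \left(-238\right) 2 = -476$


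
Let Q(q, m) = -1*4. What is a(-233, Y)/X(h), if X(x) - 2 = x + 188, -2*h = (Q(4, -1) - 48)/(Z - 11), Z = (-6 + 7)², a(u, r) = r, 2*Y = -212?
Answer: -530/937 ≈ -0.56563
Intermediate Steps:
Y = -106 (Y = (½)*(-212) = -106)
Z = 1 (Z = 1² = 1)
Q(q, m) = -4
h = -13/5 (h = -(-4 - 48)/(2*(1 - 11)) = -(-26)/(-10) = -(-26)*(-1)/10 = -½*26/5 = -13/5 ≈ -2.6000)
X(x) = 190 + x (X(x) = 2 + (x + 188) = 2 + (188 + x) = 190 + x)
a(-233, Y)/X(h) = -106/(190 - 13/5) = -106/937/5 = -106*5/937 = -530/937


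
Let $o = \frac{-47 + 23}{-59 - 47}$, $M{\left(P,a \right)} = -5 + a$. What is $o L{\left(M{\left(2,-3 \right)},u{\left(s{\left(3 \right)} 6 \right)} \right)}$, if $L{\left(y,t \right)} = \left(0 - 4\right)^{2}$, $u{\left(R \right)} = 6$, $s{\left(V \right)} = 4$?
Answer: $\frac{192}{53} \approx 3.6226$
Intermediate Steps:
$o = \frac{12}{53}$ ($o = - \frac{24}{-106} = \left(-24\right) \left(- \frac{1}{106}\right) = \frac{12}{53} \approx 0.22642$)
$L{\left(y,t \right)} = 16$ ($L{\left(y,t \right)} = \left(-4\right)^{2} = 16$)
$o L{\left(M{\left(2,-3 \right)},u{\left(s{\left(3 \right)} 6 \right)} \right)} = \frac{12}{53} \cdot 16 = \frac{192}{53}$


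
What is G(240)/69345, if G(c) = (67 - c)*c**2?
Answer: -221440/1541 ≈ -143.70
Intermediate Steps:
G(c) = c**2*(67 - c)
G(240)/69345 = (240**2*(67 - 1*240))/69345 = (57600*(67 - 240))*(1/69345) = (57600*(-173))*(1/69345) = -9964800*1/69345 = -221440/1541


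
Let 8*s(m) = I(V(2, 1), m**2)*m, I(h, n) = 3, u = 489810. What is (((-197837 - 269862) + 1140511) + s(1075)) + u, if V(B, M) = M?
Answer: 9304201/8 ≈ 1.1630e+6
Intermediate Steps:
s(m) = 3*m/8 (s(m) = (3*m)/8 = 3*m/8)
(((-197837 - 269862) + 1140511) + s(1075)) + u = (((-197837 - 269862) + 1140511) + (3/8)*1075) + 489810 = ((-467699 + 1140511) + 3225/8) + 489810 = (672812 + 3225/8) + 489810 = 5385721/8 + 489810 = 9304201/8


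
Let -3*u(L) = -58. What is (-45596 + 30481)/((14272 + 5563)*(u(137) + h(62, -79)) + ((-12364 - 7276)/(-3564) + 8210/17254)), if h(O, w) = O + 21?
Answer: -23236764111/3120456294536 ≈ -0.0074466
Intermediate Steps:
u(L) = 58/3 (u(L) = -⅓*(-58) = 58/3)
h(O, w) = 21 + O
(-45596 + 30481)/((14272 + 5563)*(u(137) + h(62, -79)) + ((-12364 - 7276)/(-3564) + 8210/17254)) = (-45596 + 30481)/((14272 + 5563)*(58/3 + (21 + 62)) + ((-12364 - 7276)/(-3564) + 8210/17254)) = -15115/(19835*(58/3 + 83) + (-19640*(-1/3564) + 8210*(1/17254))) = -15115/(19835*(307/3) + (4910/891 + 4105/8627)) = -15115/(6089345/3 + 46016125/7686657) = -15115/15602281472680/7686657 = -15115*7686657/15602281472680 = -23236764111/3120456294536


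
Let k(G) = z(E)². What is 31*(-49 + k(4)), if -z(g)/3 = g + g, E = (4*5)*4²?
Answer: 114276881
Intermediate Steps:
E = 320 (E = 20*16 = 320)
z(g) = -6*g (z(g) = -3*(g + g) = -6*g)
k(G) = 3686400 (k(G) = (-6*320)² = (-1920)² = 3686400)
31*(-49 + k(4)) = 31*(-49 + 3686400) = 31*3686351 = 114276881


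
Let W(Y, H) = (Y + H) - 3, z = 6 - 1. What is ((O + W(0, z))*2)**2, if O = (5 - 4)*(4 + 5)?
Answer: 484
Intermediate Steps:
z = 5
O = 9 (O = 1*9 = 9)
W(Y, H) = -3 + H + Y (W(Y, H) = (H + Y) - 3 = -3 + H + Y)
((O + W(0, z))*2)**2 = ((9 + (-3 + 5 + 0))*2)**2 = ((9 + 2)*2)**2 = (11*2)**2 = 22**2 = 484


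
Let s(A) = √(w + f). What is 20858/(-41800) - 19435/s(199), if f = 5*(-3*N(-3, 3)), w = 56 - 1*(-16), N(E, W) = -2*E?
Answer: -10429/20900 + 19435*I*√2/6 ≈ -0.499 + 4580.9*I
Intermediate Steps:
w = 72 (w = 56 + 16 = 72)
f = -90 (f = 5*(-(-6)*(-3)) = 5*(-3*6) = 5*(-18) = -90)
s(A) = 3*I*√2 (s(A) = √(72 - 90) = √(-18) = 3*I*√2)
20858/(-41800) - 19435/s(199) = 20858/(-41800) - 19435*(-I*√2/6) = 20858*(-1/41800) - (-19435)*I*√2/6 = -10429/20900 + 19435*I*√2/6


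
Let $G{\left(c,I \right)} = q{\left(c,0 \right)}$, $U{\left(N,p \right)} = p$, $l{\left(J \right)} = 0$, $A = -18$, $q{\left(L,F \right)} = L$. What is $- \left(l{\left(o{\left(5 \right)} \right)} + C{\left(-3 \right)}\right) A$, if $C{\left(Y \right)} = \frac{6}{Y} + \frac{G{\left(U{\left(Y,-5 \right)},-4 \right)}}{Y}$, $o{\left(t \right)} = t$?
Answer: $-6$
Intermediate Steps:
$G{\left(c,I \right)} = c$
$C{\left(Y \right)} = \frac{1}{Y}$ ($C{\left(Y \right)} = \frac{6}{Y} - \frac{5}{Y} = \frac{1}{Y}$)
$- \left(l{\left(o{\left(5 \right)} \right)} + C{\left(-3 \right)}\right) A = - \left(0 + \frac{1}{-3}\right) \left(-18\right) = - \left(0 - \frac{1}{3}\right) \left(-18\right) = - \frac{\left(-1\right) \left(-18\right)}{3} = \left(-1\right) 6 = -6$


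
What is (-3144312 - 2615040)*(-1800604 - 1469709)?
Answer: 18834883717176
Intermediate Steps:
(-3144312 - 2615040)*(-1800604 - 1469709) = -5759352*(-3270313) = 18834883717176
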